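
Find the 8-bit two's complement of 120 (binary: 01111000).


Original: 01111000
Step 1 - Invert all bits: 10000111
Step 2 - Add 1: 10000111 + 1
= 10001000 (represents -120)


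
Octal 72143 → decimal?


Positional values:
Position 0: 3 × 8^0 = 3
Position 1: 4 × 8^1 = 32
Position 2: 1 × 8^2 = 64
Position 3: 2 × 8^3 = 1024
Position 4: 7 × 8^4 = 28672
Sum = 3 + 32 + 64 + 1024 + 28672
= 29795


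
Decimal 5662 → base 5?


Divide by 5 repeatedly:
5662 ÷ 5 = 1132 remainder 2
1132 ÷ 5 = 226 remainder 2
226 ÷ 5 = 45 remainder 1
45 ÷ 5 = 9 remainder 0
9 ÷ 5 = 1 remainder 4
1 ÷ 5 = 0 remainder 1
Reading remainders bottom-up:
= 140122


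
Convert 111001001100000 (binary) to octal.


Group into 3-bit groups: 111001001100000
  111 = 7
  001 = 1
  001 = 1
  100 = 4
  000 = 0
= 0o71140


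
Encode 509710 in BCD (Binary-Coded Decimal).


Each digit → 4-bit binary:
  5 → 0101
  0 → 0000
  9 → 1001
  7 → 0111
  1 → 0001
  0 → 0000
= 0101 0000 1001 0111 0001 0000


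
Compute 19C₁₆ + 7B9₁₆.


Align and add column by column (LSB to MSB, each column mod 16 with carry):
  019C
+ 07B9
  ----
  col 0: C(12) + 9(9) + 0 (carry in) = 21 → 5(5), carry out 1
  col 1: 9(9) + B(11) + 1 (carry in) = 21 → 5(5), carry out 1
  col 2: 1(1) + 7(7) + 1 (carry in) = 9 → 9(9), carry out 0
  col 3: 0(0) + 0(0) + 0 (carry in) = 0 → 0(0), carry out 0
Reading digits MSB→LSB: 0955
Strip leading zeros: 955
= 0x955


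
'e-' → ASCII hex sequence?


String: 'e-'  (2 characters)
Per-character ASCII lookup:
  'e': lowercase starts at 97: 'e' = 97 + 4 = 101 → 0x65
  '-': special character: '-' = 45 → 0x2D
= 0x65 0x2D


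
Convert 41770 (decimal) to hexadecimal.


Divide by 16 repeatedly:
41770 ÷ 16 = 2610 remainder 10 (A)
2610 ÷ 16 = 163 remainder 2 (2)
163 ÷ 16 = 10 remainder 3 (3)
10 ÷ 16 = 0 remainder 10 (A)
Reading remainders bottom-up:
= 0xA32A


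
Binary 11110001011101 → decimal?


Positional values:
Bit 0: 1 × 2^0 = 1
Bit 2: 1 × 2^2 = 4
Bit 3: 1 × 2^3 = 8
Bit 4: 1 × 2^4 = 16
Bit 6: 1 × 2^6 = 64
Bit 10: 1 × 2^10 = 1024
Bit 11: 1 × 2^11 = 2048
Bit 12: 1 × 2^12 = 4096
Bit 13: 1 × 2^13 = 8192
Sum = 1 + 4 + 8 + 16 + 64 + 1024 + 2048 + 4096 + 8192
= 15453


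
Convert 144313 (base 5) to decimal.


Positional values (base 5):
  3 × 5^0 = 3 × 1 = 3
  1 × 5^1 = 1 × 5 = 5
  3 × 5^2 = 3 × 25 = 75
  4 × 5^3 = 4 × 125 = 500
  4 × 5^4 = 4 × 625 = 2500
  1 × 5^5 = 1 × 3125 = 3125
Sum = 3 + 5 + 75 + 500 + 2500 + 3125
= 6208


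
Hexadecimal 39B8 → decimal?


Positional values:
Position 0: 8 × 16^0 = 8 × 1 = 8
Position 1: B × 16^1 = 11 × 16 = 176
Position 2: 9 × 16^2 = 9 × 256 = 2304
Position 3: 3 × 16^3 = 3 × 4096 = 12288
Sum = 8 + 176 + 2304 + 12288
= 14776


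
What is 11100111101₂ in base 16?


Group into 4-bit nibbles: 011100111101
  0111 = 7
  0011 = 3
  1101 = D
= 0x73D


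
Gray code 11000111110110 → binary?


Gray code: 11000111110110
MSB stays the same: 1
Each subsequent bit = prev_binary XOR current_gray:
  B[1] = 1 XOR 1 = 0
  B[2] = 0 XOR 0 = 0
  B[3] = 0 XOR 0 = 0
  B[4] = 0 XOR 0 = 0
  B[5] = 0 XOR 1 = 1
  B[6] = 1 XOR 1 = 0
  B[7] = 0 XOR 1 = 1
  B[8] = 1 XOR 1 = 0
  B[9] = 0 XOR 1 = 1
  B[10] = 1 XOR 0 = 1
  B[11] = 1 XOR 1 = 0
  B[12] = 0 XOR 1 = 1
  B[13] = 1 XOR 0 = 1
= 10000101011011 (8539 decimal)


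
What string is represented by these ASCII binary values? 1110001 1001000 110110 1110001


Codes (binary): 1110001 1001000 110110 1110001
Per-code ASCII lookup:
  1110001 = 113  (range 97-122: lowercase, 113 - 97 = 16) → 'q'
  1001000 = 72  (range 65-90: uppercase, 72 - 65 = 7) → 'H'
  110110 = 54  (range 48-57: digits, 54 - 48 = 6) → '6'
  1110001 = 113  (range 97-122: lowercase, 113 - 97 = 16) → 'q'
= 'qH6q'


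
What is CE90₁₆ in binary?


Each hex digit → 4 binary bits:
  C = 1100
  E = 1110
  9 = 1001
  0 = 0000
Concatenate: 1100 1110 1001 0000
= 1100111010010000


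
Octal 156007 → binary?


Each octal digit → 3 binary bits:
  1 = 001
  5 = 101
  6 = 110
  0 = 000
  0 = 000
  7 = 111
Concatenate: 001 101 110 000 000 111
= 001101110000000111


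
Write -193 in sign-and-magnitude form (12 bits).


Sign bit: 1 (negative)
Magnitude: 193 = 00011000001
= 100011000001


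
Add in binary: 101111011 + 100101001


Align and add column by column (LSB to MSB, carry propagating):
  0101111011
+ 0100101001
  ----------
  col 0: 1 + 1 + 0 (carry in) = 2 → bit 0, carry out 1
  col 1: 1 + 0 + 1 (carry in) = 2 → bit 0, carry out 1
  col 2: 0 + 0 + 1 (carry in) = 1 → bit 1, carry out 0
  col 3: 1 + 1 + 0 (carry in) = 2 → bit 0, carry out 1
  col 4: 1 + 0 + 1 (carry in) = 2 → bit 0, carry out 1
  col 5: 1 + 1 + 1 (carry in) = 3 → bit 1, carry out 1
  col 6: 1 + 0 + 1 (carry in) = 2 → bit 0, carry out 1
  col 7: 0 + 0 + 1 (carry in) = 1 → bit 1, carry out 0
  col 8: 1 + 1 + 0 (carry in) = 2 → bit 0, carry out 1
  col 9: 0 + 0 + 1 (carry in) = 1 → bit 1, carry out 0
Reading bits MSB→LSB: 1010100100
Strip leading zeros: 1010100100
= 1010100100


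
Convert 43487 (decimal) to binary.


Divide by 2 repeatedly:
43487 ÷ 2 = 21743 remainder 1
21743 ÷ 2 = 10871 remainder 1
10871 ÷ 2 = 5435 remainder 1
5435 ÷ 2 = 2717 remainder 1
2717 ÷ 2 = 1358 remainder 1
1358 ÷ 2 = 679 remainder 0
679 ÷ 2 = 339 remainder 1
339 ÷ 2 = 169 remainder 1
169 ÷ 2 = 84 remainder 1
84 ÷ 2 = 42 remainder 0
42 ÷ 2 = 21 remainder 0
21 ÷ 2 = 10 remainder 1
10 ÷ 2 = 5 remainder 0
5 ÷ 2 = 2 remainder 1
2 ÷ 2 = 1 remainder 0
1 ÷ 2 = 0 remainder 1
Reading remainders bottom-up:
= 1010100111011111


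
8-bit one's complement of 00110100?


Original: 00110100
Invert all bits:
  bit 0: 0 → 1
  bit 1: 0 → 1
  bit 2: 1 → 0
  bit 3: 1 → 0
  bit 4: 0 → 1
  bit 5: 1 → 0
  bit 6: 0 → 1
  bit 7: 0 → 1
= 11001011


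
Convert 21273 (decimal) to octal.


Divide by 8 repeatedly:
21273 ÷ 8 = 2659 remainder 1
2659 ÷ 8 = 332 remainder 3
332 ÷ 8 = 41 remainder 4
41 ÷ 8 = 5 remainder 1
5 ÷ 8 = 0 remainder 5
Reading remainders bottom-up:
= 0o51431


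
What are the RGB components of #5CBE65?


Hex: #5CBE65
R = 5C₁₆ = 92
G = BE₁₆ = 190
B = 65₁₆ = 101
= RGB(92, 190, 101)


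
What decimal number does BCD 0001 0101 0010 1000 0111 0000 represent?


Each 4-bit group → digit:
  0001 → 1
  0101 → 5
  0010 → 2
  1000 → 8
  0111 → 7
  0000 → 0
= 152870


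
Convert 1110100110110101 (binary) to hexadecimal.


Group into 4-bit nibbles: 1110100110110101
  1110 = E
  1001 = 9
  1011 = B
  0101 = 5
= 0xE9B5


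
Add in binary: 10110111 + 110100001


Align and add column by column (LSB to MSB, carry propagating):
  0010110111
+ 0110100001
  ----------
  col 0: 1 + 1 + 0 (carry in) = 2 → bit 0, carry out 1
  col 1: 1 + 0 + 1 (carry in) = 2 → bit 0, carry out 1
  col 2: 1 + 0 + 1 (carry in) = 2 → bit 0, carry out 1
  col 3: 0 + 0 + 1 (carry in) = 1 → bit 1, carry out 0
  col 4: 1 + 0 + 0 (carry in) = 1 → bit 1, carry out 0
  col 5: 1 + 1 + 0 (carry in) = 2 → bit 0, carry out 1
  col 6: 0 + 0 + 1 (carry in) = 1 → bit 1, carry out 0
  col 7: 1 + 1 + 0 (carry in) = 2 → bit 0, carry out 1
  col 8: 0 + 1 + 1 (carry in) = 2 → bit 0, carry out 1
  col 9: 0 + 0 + 1 (carry in) = 1 → bit 1, carry out 0
Reading bits MSB→LSB: 1001011000
Strip leading zeros: 1001011000
= 1001011000


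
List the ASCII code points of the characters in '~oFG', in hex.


String: '~oFG'  (4 characters)
Per-character ASCII lookup:
  '~': special character: '~' = 126 → 0x7E
  'o': lowercase starts at 97: 'o' = 97 + 14 = 111 → 0x6F
  'F': uppercase starts at 65: 'F' = 65 + 5 = 70 → 0x46
  'G': uppercase starts at 65: 'G' = 65 + 6 = 71 → 0x47
= 0x7E 0x6F 0x46 0x47


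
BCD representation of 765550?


Each digit → 4-bit binary:
  7 → 0111
  6 → 0110
  5 → 0101
  5 → 0101
  5 → 0101
  0 → 0000
= 0111 0110 0101 0101 0101 0000


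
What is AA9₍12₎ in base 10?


Positional values (base 12):
  9 × 12^0 = 9 × 1 = 9
  A × 12^1 = 10 × 12 = 120
  A × 12^2 = 10 × 144 = 1440
Sum = 9 + 120 + 1440
= 1569


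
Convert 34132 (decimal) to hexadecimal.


Divide by 16 repeatedly:
34132 ÷ 16 = 2133 remainder 4 (4)
2133 ÷ 16 = 133 remainder 5 (5)
133 ÷ 16 = 8 remainder 5 (5)
8 ÷ 16 = 0 remainder 8 (8)
Reading remainders bottom-up:
= 0x8554


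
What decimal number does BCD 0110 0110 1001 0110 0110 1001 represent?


Each 4-bit group → digit:
  0110 → 6
  0110 → 6
  1001 → 9
  0110 → 6
  0110 → 6
  1001 → 9
= 669669


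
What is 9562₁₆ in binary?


Each hex digit → 4 binary bits:
  9 = 1001
  5 = 0101
  6 = 0110
  2 = 0010
Concatenate: 1001 0101 0110 0010
= 1001010101100010


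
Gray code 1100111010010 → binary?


Gray code: 1100111010010
MSB stays the same: 1
Each subsequent bit = prev_binary XOR current_gray:
  B[1] = 1 XOR 1 = 0
  B[2] = 0 XOR 0 = 0
  B[3] = 0 XOR 0 = 0
  B[4] = 0 XOR 1 = 1
  B[5] = 1 XOR 1 = 0
  B[6] = 0 XOR 1 = 1
  B[7] = 1 XOR 0 = 1
  B[8] = 1 XOR 1 = 0
  B[9] = 0 XOR 0 = 0
  B[10] = 0 XOR 0 = 0
  B[11] = 0 XOR 1 = 1
  B[12] = 1 XOR 0 = 1
= 1000101100011 (4451 decimal)


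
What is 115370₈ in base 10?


Positional values:
Position 0: 0 × 8^0 = 0
Position 1: 7 × 8^1 = 56
Position 2: 3 × 8^2 = 192
Position 3: 5 × 8^3 = 2560
Position 4: 1 × 8^4 = 4096
Position 5: 1 × 8^5 = 32768
Sum = 0 + 56 + 192 + 2560 + 4096 + 32768
= 39672


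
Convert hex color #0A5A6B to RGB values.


Hex: #0A5A6B
R = 0A₁₆ = 10
G = 5A₁₆ = 90
B = 6B₁₆ = 107
= RGB(10, 90, 107)


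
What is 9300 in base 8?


Divide by 8 repeatedly:
9300 ÷ 8 = 1162 remainder 4
1162 ÷ 8 = 145 remainder 2
145 ÷ 8 = 18 remainder 1
18 ÷ 8 = 2 remainder 2
2 ÷ 8 = 0 remainder 2
Reading remainders bottom-up:
= 0o22124


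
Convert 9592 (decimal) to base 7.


Divide by 7 repeatedly:
9592 ÷ 7 = 1370 remainder 2
1370 ÷ 7 = 195 remainder 5
195 ÷ 7 = 27 remainder 6
27 ÷ 7 = 3 remainder 6
3 ÷ 7 = 0 remainder 3
Reading remainders bottom-up:
= 36652


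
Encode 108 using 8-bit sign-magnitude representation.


Sign bit: 0 (positive)
Magnitude: 108 = 1101100
= 01101100


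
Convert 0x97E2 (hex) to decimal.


Positional values:
Position 0: 2 × 16^0 = 2 × 1 = 2
Position 1: E × 16^1 = 14 × 16 = 224
Position 2: 7 × 16^2 = 7 × 256 = 1792
Position 3: 9 × 16^3 = 9 × 4096 = 36864
Sum = 2 + 224 + 1792 + 36864
= 38882


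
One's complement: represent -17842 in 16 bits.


Original: 0100010110110010
Invert all bits:
  bit 0: 0 → 1
  bit 1: 1 → 0
  bit 2: 0 → 1
  bit 3: 0 → 1
  bit 4: 0 → 1
  bit 5: 1 → 0
  bit 6: 0 → 1
  bit 7: 1 → 0
  bit 8: 1 → 0
  bit 9: 0 → 1
  bit 10: 1 → 0
  bit 11: 1 → 0
  bit 12: 0 → 1
  bit 13: 0 → 1
  bit 14: 1 → 0
  bit 15: 0 → 1
= 1011101001001101


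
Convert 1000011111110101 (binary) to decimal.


Positional values:
Bit 0: 1 × 2^0 = 1
Bit 2: 1 × 2^2 = 4
Bit 4: 1 × 2^4 = 16
Bit 5: 1 × 2^5 = 32
Bit 6: 1 × 2^6 = 64
Bit 7: 1 × 2^7 = 128
Bit 8: 1 × 2^8 = 256
Bit 9: 1 × 2^9 = 512
Bit 10: 1 × 2^10 = 1024
Bit 15: 1 × 2^15 = 32768
Sum = 1 + 4 + 16 + 32 + 64 + 128 + 256 + 512 + 1024 + 32768
= 34805


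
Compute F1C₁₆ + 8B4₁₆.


Align and add column by column (LSB to MSB, each column mod 16 with carry):
  0F1C
+ 08B4
  ----
  col 0: C(12) + 4(4) + 0 (carry in) = 16 → 0(0), carry out 1
  col 1: 1(1) + B(11) + 1 (carry in) = 13 → D(13), carry out 0
  col 2: F(15) + 8(8) + 0 (carry in) = 23 → 7(7), carry out 1
  col 3: 0(0) + 0(0) + 1 (carry in) = 1 → 1(1), carry out 0
Reading digits MSB→LSB: 17D0
Strip leading zeros: 17D0
= 0x17D0


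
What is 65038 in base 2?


Divide by 2 repeatedly:
65038 ÷ 2 = 32519 remainder 0
32519 ÷ 2 = 16259 remainder 1
16259 ÷ 2 = 8129 remainder 1
8129 ÷ 2 = 4064 remainder 1
4064 ÷ 2 = 2032 remainder 0
2032 ÷ 2 = 1016 remainder 0
1016 ÷ 2 = 508 remainder 0
508 ÷ 2 = 254 remainder 0
254 ÷ 2 = 127 remainder 0
127 ÷ 2 = 63 remainder 1
63 ÷ 2 = 31 remainder 1
31 ÷ 2 = 15 remainder 1
15 ÷ 2 = 7 remainder 1
7 ÷ 2 = 3 remainder 1
3 ÷ 2 = 1 remainder 1
1 ÷ 2 = 0 remainder 1
Reading remainders bottom-up:
= 1111111000001110


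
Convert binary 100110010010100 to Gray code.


Binary: 100110010010100
Gray code: G = B XOR (B >> 1)
B >> 1 = 010011001001010
100110010010100 XOR 010011001001010:
  1 XOR 0 = 1
  0 XOR 1 = 1
  0 XOR 0 = 0
  1 XOR 0 = 1
  1 XOR 1 = 0
  0 XOR 1 = 1
  0 XOR 0 = 0
  1 XOR 0 = 1
  0 XOR 1 = 1
  0 XOR 0 = 0
  1 XOR 0 = 1
  0 XOR 1 = 1
  1 XOR 0 = 1
  0 XOR 1 = 1
  0 XOR 0 = 0
= 110101011011110


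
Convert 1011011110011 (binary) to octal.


Group into 3-bit groups: 001011011110011
  001 = 1
  011 = 3
  011 = 3
  110 = 6
  011 = 3
= 0o13363


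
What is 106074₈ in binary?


Each octal digit → 3 binary bits:
  1 = 001
  0 = 000
  6 = 110
  0 = 000
  7 = 111
  4 = 100
Concatenate: 001 000 110 000 111 100
= 001000110000111100


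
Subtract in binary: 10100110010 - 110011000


Align and subtract column by column (LSB to MSB, borrowing when needed):
  10100110010
- 00110011000
  -----------
  col 0: (0 - 0 borrow-in) - 0 → 0 - 0 = 0, borrow out 0
  col 1: (1 - 0 borrow-in) - 0 → 1 - 0 = 1, borrow out 0
  col 2: (0 - 0 borrow-in) - 0 → 0 - 0 = 0, borrow out 0
  col 3: (0 - 0 borrow-in) - 1 → borrow from next column: (0+2) - 1 = 1, borrow out 1
  col 4: (1 - 1 borrow-in) - 1 → borrow from next column: (0+2) - 1 = 1, borrow out 1
  col 5: (1 - 1 borrow-in) - 0 → 0 - 0 = 0, borrow out 0
  col 6: (0 - 0 borrow-in) - 0 → 0 - 0 = 0, borrow out 0
  col 7: (0 - 0 borrow-in) - 1 → borrow from next column: (0+2) - 1 = 1, borrow out 1
  col 8: (1 - 1 borrow-in) - 1 → borrow from next column: (0+2) - 1 = 1, borrow out 1
  col 9: (0 - 1 borrow-in) - 0 → borrow from next column: (-1+2) - 0 = 1, borrow out 1
  col 10: (1 - 1 borrow-in) - 0 → 0 - 0 = 0, borrow out 0
Reading bits MSB→LSB: 01110011010
Strip leading zeros: 1110011010
= 1110011010


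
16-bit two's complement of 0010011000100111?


Original: 0010011000100111
Step 1 - Invert all bits: 1101100111011000
Step 2 - Add 1: 1101100111011000 + 1
= 1101100111011001 (represents -9767)


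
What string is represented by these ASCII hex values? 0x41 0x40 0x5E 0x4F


Codes (hex): 0x41 0x40 0x5E 0x4F
Per-code ASCII lookup:
  0x41 = 65  (range 65-90: uppercase, 65 - 65 = 0) → 'A'
  0x40 = 64  (special character) → '@'
  0x5E = 94  (special character) → '^'
  0x4F = 79  (range 65-90: uppercase, 79 - 65 = 14) → 'O'
= 'A@^O'


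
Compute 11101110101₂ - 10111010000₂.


Align and subtract column by column (LSB to MSB, borrowing when needed):
  11101110101
- 10111010000
  -----------
  col 0: (1 - 0 borrow-in) - 0 → 1 - 0 = 1, borrow out 0
  col 1: (0 - 0 borrow-in) - 0 → 0 - 0 = 0, borrow out 0
  col 2: (1 - 0 borrow-in) - 0 → 1 - 0 = 1, borrow out 0
  col 3: (0 - 0 borrow-in) - 0 → 0 - 0 = 0, borrow out 0
  col 4: (1 - 0 borrow-in) - 1 → 1 - 1 = 0, borrow out 0
  col 5: (1 - 0 borrow-in) - 0 → 1 - 0 = 1, borrow out 0
  col 6: (1 - 0 borrow-in) - 1 → 1 - 1 = 0, borrow out 0
  col 7: (0 - 0 borrow-in) - 1 → borrow from next column: (0+2) - 1 = 1, borrow out 1
  col 8: (1 - 1 borrow-in) - 1 → borrow from next column: (0+2) - 1 = 1, borrow out 1
  col 9: (1 - 1 borrow-in) - 0 → 0 - 0 = 0, borrow out 0
  col 10: (1 - 0 borrow-in) - 1 → 1 - 1 = 0, borrow out 0
Reading bits MSB→LSB: 00110100101
Strip leading zeros: 110100101
= 110100101


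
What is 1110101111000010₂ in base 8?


Group into 3-bit groups: 001110101111000010
  001 = 1
  110 = 6
  101 = 5
  111 = 7
  000 = 0
  010 = 2
= 0o165702


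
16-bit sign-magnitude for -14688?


Sign bit: 1 (negative)
Magnitude: 14688 = 011100101100000
= 1011100101100000


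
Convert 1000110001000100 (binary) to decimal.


Positional values:
Bit 2: 1 × 2^2 = 4
Bit 6: 1 × 2^6 = 64
Bit 10: 1 × 2^10 = 1024
Bit 11: 1 × 2^11 = 2048
Bit 15: 1 × 2^15 = 32768
Sum = 4 + 64 + 1024 + 2048 + 32768
= 35908


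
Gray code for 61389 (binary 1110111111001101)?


Binary: 1110111111001101
Gray code: G = B XOR (B >> 1)
B >> 1 = 0111011111100110
1110111111001101 XOR 0111011111100110:
  1 XOR 0 = 1
  1 XOR 1 = 0
  1 XOR 1 = 0
  0 XOR 1 = 1
  1 XOR 0 = 1
  1 XOR 1 = 0
  1 XOR 1 = 0
  1 XOR 1 = 0
  1 XOR 1 = 0
  1 XOR 1 = 0
  0 XOR 1 = 1
  0 XOR 0 = 0
  1 XOR 0 = 1
  1 XOR 1 = 0
  0 XOR 1 = 1
  1 XOR 0 = 1
= 1001100000101011


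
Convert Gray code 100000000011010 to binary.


Gray code: 100000000011010
MSB stays the same: 1
Each subsequent bit = prev_binary XOR current_gray:
  B[1] = 1 XOR 0 = 1
  B[2] = 1 XOR 0 = 1
  B[3] = 1 XOR 0 = 1
  B[4] = 1 XOR 0 = 1
  B[5] = 1 XOR 0 = 1
  B[6] = 1 XOR 0 = 1
  B[7] = 1 XOR 0 = 1
  B[8] = 1 XOR 0 = 1
  B[9] = 1 XOR 0 = 1
  B[10] = 1 XOR 1 = 0
  B[11] = 0 XOR 1 = 1
  B[12] = 1 XOR 0 = 1
  B[13] = 1 XOR 1 = 0
  B[14] = 0 XOR 0 = 0
= 111111111101100 (32748 decimal)


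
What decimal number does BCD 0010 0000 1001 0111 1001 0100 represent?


Each 4-bit group → digit:
  0010 → 2
  0000 → 0
  1001 → 9
  0111 → 7
  1001 → 9
  0100 → 4
= 209794


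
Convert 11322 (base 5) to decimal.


Positional values (base 5):
  2 × 5^0 = 2 × 1 = 2
  2 × 5^1 = 2 × 5 = 10
  3 × 5^2 = 3 × 25 = 75
  1 × 5^3 = 1 × 125 = 125
  1 × 5^4 = 1 × 625 = 625
Sum = 2 + 10 + 75 + 125 + 625
= 837


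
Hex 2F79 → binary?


Each hex digit → 4 binary bits:
  2 = 0010
  F = 1111
  7 = 0111
  9 = 1001
Concatenate: 0010 1111 0111 1001
= 0010111101111001


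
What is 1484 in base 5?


Divide by 5 repeatedly:
1484 ÷ 5 = 296 remainder 4
296 ÷ 5 = 59 remainder 1
59 ÷ 5 = 11 remainder 4
11 ÷ 5 = 2 remainder 1
2 ÷ 5 = 0 remainder 2
Reading remainders bottom-up:
= 21414


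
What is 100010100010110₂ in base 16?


Group into 4-bit nibbles: 0100010100010110
  0100 = 4
  0101 = 5
  0001 = 1
  0110 = 6
= 0x4516


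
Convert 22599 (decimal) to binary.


Divide by 2 repeatedly:
22599 ÷ 2 = 11299 remainder 1
11299 ÷ 2 = 5649 remainder 1
5649 ÷ 2 = 2824 remainder 1
2824 ÷ 2 = 1412 remainder 0
1412 ÷ 2 = 706 remainder 0
706 ÷ 2 = 353 remainder 0
353 ÷ 2 = 176 remainder 1
176 ÷ 2 = 88 remainder 0
88 ÷ 2 = 44 remainder 0
44 ÷ 2 = 22 remainder 0
22 ÷ 2 = 11 remainder 0
11 ÷ 2 = 5 remainder 1
5 ÷ 2 = 2 remainder 1
2 ÷ 2 = 1 remainder 0
1 ÷ 2 = 0 remainder 1
Reading remainders bottom-up:
= 101100001000111


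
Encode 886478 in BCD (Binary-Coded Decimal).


Each digit → 4-bit binary:
  8 → 1000
  8 → 1000
  6 → 0110
  4 → 0100
  7 → 0111
  8 → 1000
= 1000 1000 0110 0100 0111 1000


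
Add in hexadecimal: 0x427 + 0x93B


Align and add column by column (LSB to MSB, each column mod 16 with carry):
  0427
+ 093B
  ----
  col 0: 7(7) + B(11) + 0 (carry in) = 18 → 2(2), carry out 1
  col 1: 2(2) + 3(3) + 1 (carry in) = 6 → 6(6), carry out 0
  col 2: 4(4) + 9(9) + 0 (carry in) = 13 → D(13), carry out 0
  col 3: 0(0) + 0(0) + 0 (carry in) = 0 → 0(0), carry out 0
Reading digits MSB→LSB: 0D62
Strip leading zeros: D62
= 0xD62


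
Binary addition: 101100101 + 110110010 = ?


Align and add column by column (LSB to MSB, carry propagating):
  0101100101
+ 0110110010
  ----------
  col 0: 1 + 0 + 0 (carry in) = 1 → bit 1, carry out 0
  col 1: 0 + 1 + 0 (carry in) = 1 → bit 1, carry out 0
  col 2: 1 + 0 + 0 (carry in) = 1 → bit 1, carry out 0
  col 3: 0 + 0 + 0 (carry in) = 0 → bit 0, carry out 0
  col 4: 0 + 1 + 0 (carry in) = 1 → bit 1, carry out 0
  col 5: 1 + 1 + 0 (carry in) = 2 → bit 0, carry out 1
  col 6: 1 + 0 + 1 (carry in) = 2 → bit 0, carry out 1
  col 7: 0 + 1 + 1 (carry in) = 2 → bit 0, carry out 1
  col 8: 1 + 1 + 1 (carry in) = 3 → bit 1, carry out 1
  col 9: 0 + 0 + 1 (carry in) = 1 → bit 1, carry out 0
Reading bits MSB→LSB: 1100010111
Strip leading zeros: 1100010111
= 1100010111


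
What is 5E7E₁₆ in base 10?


Positional values:
Position 0: E × 16^0 = 14 × 1 = 14
Position 1: 7 × 16^1 = 7 × 16 = 112
Position 2: E × 16^2 = 14 × 256 = 3584
Position 3: 5 × 16^3 = 5 × 4096 = 20480
Sum = 14 + 112 + 3584 + 20480
= 24190


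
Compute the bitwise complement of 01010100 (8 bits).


Original: 01010100
Invert all bits:
  bit 0: 0 → 1
  bit 1: 1 → 0
  bit 2: 0 → 1
  bit 3: 1 → 0
  bit 4: 0 → 1
  bit 5: 1 → 0
  bit 6: 0 → 1
  bit 7: 0 → 1
= 10101011


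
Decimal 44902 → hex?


Divide by 16 repeatedly:
44902 ÷ 16 = 2806 remainder 6 (6)
2806 ÷ 16 = 175 remainder 6 (6)
175 ÷ 16 = 10 remainder 15 (F)
10 ÷ 16 = 0 remainder 10 (A)
Reading remainders bottom-up:
= 0xAF66


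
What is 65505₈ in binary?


Each octal digit → 3 binary bits:
  6 = 110
  5 = 101
  5 = 101
  0 = 000
  5 = 101
Concatenate: 110 101 101 000 101
= 110101101000101


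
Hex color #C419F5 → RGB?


Hex: #C419F5
R = C4₁₆ = 196
G = 19₁₆ = 25
B = F5₁₆ = 245
= RGB(196, 25, 245)


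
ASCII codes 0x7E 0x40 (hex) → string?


Codes (hex): 0x7E 0x40
Per-code ASCII lookup:
  0x7E = 126  (special character) → '~'
  0x40 = 64  (special character) → '@'
= '~@'


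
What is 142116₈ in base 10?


Positional values:
Position 0: 6 × 8^0 = 6
Position 1: 1 × 8^1 = 8
Position 2: 1 × 8^2 = 64
Position 3: 2 × 8^3 = 1024
Position 4: 4 × 8^4 = 16384
Position 5: 1 × 8^5 = 32768
Sum = 6 + 8 + 64 + 1024 + 16384 + 32768
= 50254


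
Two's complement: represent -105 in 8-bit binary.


Original: 01101001
Step 1 - Invert all bits: 10010110
Step 2 - Add 1: 10010110 + 1
= 10010111 (represents -105)


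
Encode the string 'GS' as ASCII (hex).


String: 'GS'  (2 characters)
Per-character ASCII lookup:
  'G': uppercase starts at 65: 'G' = 65 + 6 = 71 → 0x47
  'S': uppercase starts at 65: 'S' = 65 + 18 = 83 → 0x53
= 0x47 0x53


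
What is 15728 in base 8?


Divide by 8 repeatedly:
15728 ÷ 8 = 1966 remainder 0
1966 ÷ 8 = 245 remainder 6
245 ÷ 8 = 30 remainder 5
30 ÷ 8 = 3 remainder 6
3 ÷ 8 = 0 remainder 3
Reading remainders bottom-up:
= 0o36560


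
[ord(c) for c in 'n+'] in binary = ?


String: 'n+'  (2 characters)
Per-character ASCII lookup:
  'n': lowercase starts at 97: 'n' = 97 + 13 = 110 → 1101110
  '+': special character: '+' = 43 → 101011
= 1101110 101011


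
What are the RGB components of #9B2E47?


Hex: #9B2E47
R = 9B₁₆ = 155
G = 2E₁₆ = 46
B = 47₁₆ = 71
= RGB(155, 46, 71)


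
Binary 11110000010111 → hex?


Group into 4-bit nibbles: 0011110000010111
  0011 = 3
  1100 = C
  0001 = 1
  0111 = 7
= 0x3C17


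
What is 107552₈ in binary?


Each octal digit → 3 binary bits:
  1 = 001
  0 = 000
  7 = 111
  5 = 101
  5 = 101
  2 = 010
Concatenate: 001 000 111 101 101 010
= 001000111101101010


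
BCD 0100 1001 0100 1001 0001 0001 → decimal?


Each 4-bit group → digit:
  0100 → 4
  1001 → 9
  0100 → 4
  1001 → 9
  0001 → 1
  0001 → 1
= 494911


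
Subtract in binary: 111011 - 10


Align and subtract column by column (LSB to MSB, borrowing when needed):
  111011
- 000010
  ------
  col 0: (1 - 0 borrow-in) - 0 → 1 - 0 = 1, borrow out 0
  col 1: (1 - 0 borrow-in) - 1 → 1 - 1 = 0, borrow out 0
  col 2: (0 - 0 borrow-in) - 0 → 0 - 0 = 0, borrow out 0
  col 3: (1 - 0 borrow-in) - 0 → 1 - 0 = 1, borrow out 0
  col 4: (1 - 0 borrow-in) - 0 → 1 - 0 = 1, borrow out 0
  col 5: (1 - 0 borrow-in) - 0 → 1 - 0 = 1, borrow out 0
Reading bits MSB→LSB: 111001
Strip leading zeros: 111001
= 111001


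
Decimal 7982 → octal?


Divide by 8 repeatedly:
7982 ÷ 8 = 997 remainder 6
997 ÷ 8 = 124 remainder 5
124 ÷ 8 = 15 remainder 4
15 ÷ 8 = 1 remainder 7
1 ÷ 8 = 0 remainder 1
Reading remainders bottom-up:
= 0o17456


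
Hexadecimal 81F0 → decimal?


Positional values:
Position 0: 0 × 16^0 = 0 × 1 = 0
Position 1: F × 16^1 = 15 × 16 = 240
Position 2: 1 × 16^2 = 1 × 256 = 256
Position 3: 8 × 16^3 = 8 × 4096 = 32768
Sum = 0 + 240 + 256 + 32768
= 33264


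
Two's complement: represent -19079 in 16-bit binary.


Original: 0100101010000111
Step 1 - Invert all bits: 1011010101111000
Step 2 - Add 1: 1011010101111000 + 1
= 1011010101111001 (represents -19079)


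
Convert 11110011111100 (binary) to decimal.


Positional values:
Bit 2: 1 × 2^2 = 4
Bit 3: 1 × 2^3 = 8
Bit 4: 1 × 2^4 = 16
Bit 5: 1 × 2^5 = 32
Bit 6: 1 × 2^6 = 64
Bit 7: 1 × 2^7 = 128
Bit 10: 1 × 2^10 = 1024
Bit 11: 1 × 2^11 = 2048
Bit 12: 1 × 2^12 = 4096
Bit 13: 1 × 2^13 = 8192
Sum = 4 + 8 + 16 + 32 + 64 + 128 + 1024 + 2048 + 4096 + 8192
= 15612


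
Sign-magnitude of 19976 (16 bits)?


Sign bit: 0 (positive)
Magnitude: 19976 = 100111000001000
= 0100111000001000


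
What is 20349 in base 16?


Divide by 16 repeatedly:
20349 ÷ 16 = 1271 remainder 13 (D)
1271 ÷ 16 = 79 remainder 7 (7)
79 ÷ 16 = 4 remainder 15 (F)
4 ÷ 16 = 0 remainder 4 (4)
Reading remainders bottom-up:
= 0x4F7D


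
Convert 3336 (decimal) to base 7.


Divide by 7 repeatedly:
3336 ÷ 7 = 476 remainder 4
476 ÷ 7 = 68 remainder 0
68 ÷ 7 = 9 remainder 5
9 ÷ 7 = 1 remainder 2
1 ÷ 7 = 0 remainder 1
Reading remainders bottom-up:
= 12504


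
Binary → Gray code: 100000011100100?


Binary: 100000011100100
Gray code: G = B XOR (B >> 1)
B >> 1 = 010000001110010
100000011100100 XOR 010000001110010:
  1 XOR 0 = 1
  0 XOR 1 = 1
  0 XOR 0 = 0
  0 XOR 0 = 0
  0 XOR 0 = 0
  0 XOR 0 = 0
  0 XOR 0 = 0
  1 XOR 0 = 1
  1 XOR 1 = 0
  1 XOR 1 = 0
  0 XOR 1 = 1
  0 XOR 0 = 0
  1 XOR 0 = 1
  0 XOR 1 = 1
  0 XOR 0 = 0
= 110000010010110


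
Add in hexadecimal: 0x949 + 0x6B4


Align and add column by column (LSB to MSB, each column mod 16 with carry):
  0949
+ 06B4
  ----
  col 0: 9(9) + 4(4) + 0 (carry in) = 13 → D(13), carry out 0
  col 1: 4(4) + B(11) + 0 (carry in) = 15 → F(15), carry out 0
  col 2: 9(9) + 6(6) + 0 (carry in) = 15 → F(15), carry out 0
  col 3: 0(0) + 0(0) + 0 (carry in) = 0 → 0(0), carry out 0
Reading digits MSB→LSB: 0FFD
Strip leading zeros: FFD
= 0xFFD


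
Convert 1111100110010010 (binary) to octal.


Group into 3-bit groups: 001111100110010010
  001 = 1
  111 = 7
  100 = 4
  110 = 6
  010 = 2
  010 = 2
= 0o174622


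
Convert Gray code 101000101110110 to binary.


Gray code: 101000101110110
MSB stays the same: 1
Each subsequent bit = prev_binary XOR current_gray:
  B[1] = 1 XOR 0 = 1
  B[2] = 1 XOR 1 = 0
  B[3] = 0 XOR 0 = 0
  B[4] = 0 XOR 0 = 0
  B[5] = 0 XOR 0 = 0
  B[6] = 0 XOR 1 = 1
  B[7] = 1 XOR 0 = 1
  B[8] = 1 XOR 1 = 0
  B[9] = 0 XOR 1 = 1
  B[10] = 1 XOR 1 = 0
  B[11] = 0 XOR 0 = 0
  B[12] = 0 XOR 1 = 1
  B[13] = 1 XOR 1 = 0
  B[14] = 0 XOR 0 = 0
= 110000110100100 (24996 decimal)


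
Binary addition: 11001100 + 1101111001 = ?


Align and add column by column (LSB to MSB, carry propagating):
  00011001100
+ 01101111001
  -----------
  col 0: 0 + 1 + 0 (carry in) = 1 → bit 1, carry out 0
  col 1: 0 + 0 + 0 (carry in) = 0 → bit 0, carry out 0
  col 2: 1 + 0 + 0 (carry in) = 1 → bit 1, carry out 0
  col 3: 1 + 1 + 0 (carry in) = 2 → bit 0, carry out 1
  col 4: 0 + 1 + 1 (carry in) = 2 → bit 0, carry out 1
  col 5: 0 + 1 + 1 (carry in) = 2 → bit 0, carry out 1
  col 6: 1 + 1 + 1 (carry in) = 3 → bit 1, carry out 1
  col 7: 1 + 0 + 1 (carry in) = 2 → bit 0, carry out 1
  col 8: 0 + 1 + 1 (carry in) = 2 → bit 0, carry out 1
  col 9: 0 + 1 + 1 (carry in) = 2 → bit 0, carry out 1
  col 10: 0 + 0 + 1 (carry in) = 1 → bit 1, carry out 0
Reading bits MSB→LSB: 10001000101
Strip leading zeros: 10001000101
= 10001000101


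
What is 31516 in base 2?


Divide by 2 repeatedly:
31516 ÷ 2 = 15758 remainder 0
15758 ÷ 2 = 7879 remainder 0
7879 ÷ 2 = 3939 remainder 1
3939 ÷ 2 = 1969 remainder 1
1969 ÷ 2 = 984 remainder 1
984 ÷ 2 = 492 remainder 0
492 ÷ 2 = 246 remainder 0
246 ÷ 2 = 123 remainder 0
123 ÷ 2 = 61 remainder 1
61 ÷ 2 = 30 remainder 1
30 ÷ 2 = 15 remainder 0
15 ÷ 2 = 7 remainder 1
7 ÷ 2 = 3 remainder 1
3 ÷ 2 = 1 remainder 1
1 ÷ 2 = 0 remainder 1
Reading remainders bottom-up:
= 111101100011100


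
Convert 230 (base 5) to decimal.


Positional values (base 5):
  0 × 5^0 = 0 × 1 = 0
  3 × 5^1 = 3 × 5 = 15
  2 × 5^2 = 2 × 25 = 50
Sum = 0 + 15 + 50
= 65


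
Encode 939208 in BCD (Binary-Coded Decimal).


Each digit → 4-bit binary:
  9 → 1001
  3 → 0011
  9 → 1001
  2 → 0010
  0 → 0000
  8 → 1000
= 1001 0011 1001 0010 0000 1000


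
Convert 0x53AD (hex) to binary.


Each hex digit → 4 binary bits:
  5 = 0101
  3 = 0011
  A = 1010
  D = 1101
Concatenate: 0101 0011 1010 1101
= 0101001110101101


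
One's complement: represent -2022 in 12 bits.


Original: 011111100110
Invert all bits:
  bit 0: 0 → 1
  bit 1: 1 → 0
  bit 2: 1 → 0
  bit 3: 1 → 0
  bit 4: 1 → 0
  bit 5: 1 → 0
  bit 6: 1 → 0
  bit 7: 0 → 1
  bit 8: 0 → 1
  bit 9: 1 → 0
  bit 10: 1 → 0
  bit 11: 0 → 1
= 100000011001


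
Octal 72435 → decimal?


Positional values:
Position 0: 5 × 8^0 = 5
Position 1: 3 × 8^1 = 24
Position 2: 4 × 8^2 = 256
Position 3: 2 × 8^3 = 1024
Position 4: 7 × 8^4 = 28672
Sum = 5 + 24 + 256 + 1024 + 28672
= 29981


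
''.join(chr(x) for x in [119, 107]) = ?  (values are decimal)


Codes (decimal): 119 107
Per-code ASCII lookup:
  119  (range 97-122: lowercase, 119 - 97 = 22) → 'w'
  107  (range 97-122: lowercase, 107 - 97 = 10) → 'k'
= 'wk'


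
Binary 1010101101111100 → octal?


Group into 3-bit groups: 001010101101111100
  001 = 1
  010 = 2
  101 = 5
  101 = 5
  111 = 7
  100 = 4
= 0o125574


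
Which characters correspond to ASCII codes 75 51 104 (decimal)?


Codes (decimal): 75 51 104
Per-code ASCII lookup:
  75  (range 65-90: uppercase, 75 - 65 = 10) → 'K'
  51  (range 48-57: digits, 51 - 48 = 3) → '3'
  104  (range 97-122: lowercase, 104 - 97 = 7) → 'h'
= 'K3h'


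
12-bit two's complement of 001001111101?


Original: 001001111101
Step 1 - Invert all bits: 110110000010
Step 2 - Add 1: 110110000010 + 1
= 110110000011 (represents -637)


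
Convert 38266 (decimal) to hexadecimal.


Divide by 16 repeatedly:
38266 ÷ 16 = 2391 remainder 10 (A)
2391 ÷ 16 = 149 remainder 7 (7)
149 ÷ 16 = 9 remainder 5 (5)
9 ÷ 16 = 0 remainder 9 (9)
Reading remainders bottom-up:
= 0x957A


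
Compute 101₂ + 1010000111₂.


Align and add column by column (LSB to MSB, carry propagating):
  00000000101
+ 01010000111
  -----------
  col 0: 1 + 1 + 0 (carry in) = 2 → bit 0, carry out 1
  col 1: 0 + 1 + 1 (carry in) = 2 → bit 0, carry out 1
  col 2: 1 + 1 + 1 (carry in) = 3 → bit 1, carry out 1
  col 3: 0 + 0 + 1 (carry in) = 1 → bit 1, carry out 0
  col 4: 0 + 0 + 0 (carry in) = 0 → bit 0, carry out 0
  col 5: 0 + 0 + 0 (carry in) = 0 → bit 0, carry out 0
  col 6: 0 + 0 + 0 (carry in) = 0 → bit 0, carry out 0
  col 7: 0 + 1 + 0 (carry in) = 1 → bit 1, carry out 0
  col 8: 0 + 0 + 0 (carry in) = 0 → bit 0, carry out 0
  col 9: 0 + 1 + 0 (carry in) = 1 → bit 1, carry out 0
  col 10: 0 + 0 + 0 (carry in) = 0 → bit 0, carry out 0
Reading bits MSB→LSB: 01010001100
Strip leading zeros: 1010001100
= 1010001100


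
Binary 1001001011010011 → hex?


Group into 4-bit nibbles: 1001001011010011
  1001 = 9
  0010 = 2
  1101 = D
  0011 = 3
= 0x92D3


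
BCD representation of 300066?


Each digit → 4-bit binary:
  3 → 0011
  0 → 0000
  0 → 0000
  0 → 0000
  6 → 0110
  6 → 0110
= 0011 0000 0000 0000 0110 0110


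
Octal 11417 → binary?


Each octal digit → 3 binary bits:
  1 = 001
  1 = 001
  4 = 100
  1 = 001
  7 = 111
Concatenate: 001 001 100 001 111
= 001001100001111


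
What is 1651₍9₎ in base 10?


Positional values (base 9):
  1 × 9^0 = 1 × 1 = 1
  5 × 9^1 = 5 × 9 = 45
  6 × 9^2 = 6 × 81 = 486
  1 × 9^3 = 1 × 729 = 729
Sum = 1 + 45 + 486 + 729
= 1261


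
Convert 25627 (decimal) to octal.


Divide by 8 repeatedly:
25627 ÷ 8 = 3203 remainder 3
3203 ÷ 8 = 400 remainder 3
400 ÷ 8 = 50 remainder 0
50 ÷ 8 = 6 remainder 2
6 ÷ 8 = 0 remainder 6
Reading remainders bottom-up:
= 0o62033


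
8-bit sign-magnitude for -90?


Sign bit: 1 (negative)
Magnitude: 90 = 1011010
= 11011010


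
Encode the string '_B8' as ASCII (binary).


String: '_B8'  (3 characters)
Per-character ASCII lookup:
  '_': special character: '_' = 95 → 1011111
  'B': uppercase starts at 65: 'B' = 65 + 1 = 66 → 1000010
  '8': digits start at 48: '8' = 48 + 8 = 56 → 111000
= 1011111 1000010 111000


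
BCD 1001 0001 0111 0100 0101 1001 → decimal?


Each 4-bit group → digit:
  1001 → 9
  0001 → 1
  0111 → 7
  0100 → 4
  0101 → 5
  1001 → 9
= 917459


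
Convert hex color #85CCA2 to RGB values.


Hex: #85CCA2
R = 85₁₆ = 133
G = CC₁₆ = 204
B = A2₁₆ = 162
= RGB(133, 204, 162)


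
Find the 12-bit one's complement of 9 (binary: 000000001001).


Original: 000000001001
Invert all bits:
  bit 0: 0 → 1
  bit 1: 0 → 1
  bit 2: 0 → 1
  bit 3: 0 → 1
  bit 4: 0 → 1
  bit 5: 0 → 1
  bit 6: 0 → 1
  bit 7: 0 → 1
  bit 8: 1 → 0
  bit 9: 0 → 1
  bit 10: 0 → 1
  bit 11: 1 → 0
= 111111110110


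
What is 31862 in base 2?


Divide by 2 repeatedly:
31862 ÷ 2 = 15931 remainder 0
15931 ÷ 2 = 7965 remainder 1
7965 ÷ 2 = 3982 remainder 1
3982 ÷ 2 = 1991 remainder 0
1991 ÷ 2 = 995 remainder 1
995 ÷ 2 = 497 remainder 1
497 ÷ 2 = 248 remainder 1
248 ÷ 2 = 124 remainder 0
124 ÷ 2 = 62 remainder 0
62 ÷ 2 = 31 remainder 0
31 ÷ 2 = 15 remainder 1
15 ÷ 2 = 7 remainder 1
7 ÷ 2 = 3 remainder 1
3 ÷ 2 = 1 remainder 1
1 ÷ 2 = 0 remainder 1
Reading remainders bottom-up:
= 111110001110110


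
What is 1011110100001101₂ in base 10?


Positional values:
Bit 0: 1 × 2^0 = 1
Bit 2: 1 × 2^2 = 4
Bit 3: 1 × 2^3 = 8
Bit 8: 1 × 2^8 = 256
Bit 10: 1 × 2^10 = 1024
Bit 11: 1 × 2^11 = 2048
Bit 12: 1 × 2^12 = 4096
Bit 13: 1 × 2^13 = 8192
Bit 15: 1 × 2^15 = 32768
Sum = 1 + 4 + 8 + 256 + 1024 + 2048 + 4096 + 8192 + 32768
= 48397


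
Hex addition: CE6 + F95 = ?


Align and add column by column (LSB to MSB, each column mod 16 with carry):
  0CE6
+ 0F95
  ----
  col 0: 6(6) + 5(5) + 0 (carry in) = 11 → B(11), carry out 0
  col 1: E(14) + 9(9) + 0 (carry in) = 23 → 7(7), carry out 1
  col 2: C(12) + F(15) + 1 (carry in) = 28 → C(12), carry out 1
  col 3: 0(0) + 0(0) + 1 (carry in) = 1 → 1(1), carry out 0
Reading digits MSB→LSB: 1C7B
Strip leading zeros: 1C7B
= 0x1C7B


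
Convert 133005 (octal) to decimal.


Positional values:
Position 0: 5 × 8^0 = 5
Position 1: 0 × 8^1 = 0
Position 2: 0 × 8^2 = 0
Position 3: 3 × 8^3 = 1536
Position 4: 3 × 8^4 = 12288
Position 5: 1 × 8^5 = 32768
Sum = 5 + 0 + 0 + 1536 + 12288 + 32768
= 46597


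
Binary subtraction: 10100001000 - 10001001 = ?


Align and subtract column by column (LSB to MSB, borrowing when needed):
  10100001000
- 00010001001
  -----------
  col 0: (0 - 0 borrow-in) - 1 → borrow from next column: (0+2) - 1 = 1, borrow out 1
  col 1: (0 - 1 borrow-in) - 0 → borrow from next column: (-1+2) - 0 = 1, borrow out 1
  col 2: (0 - 1 borrow-in) - 0 → borrow from next column: (-1+2) - 0 = 1, borrow out 1
  col 3: (1 - 1 borrow-in) - 1 → borrow from next column: (0+2) - 1 = 1, borrow out 1
  col 4: (0 - 1 borrow-in) - 0 → borrow from next column: (-1+2) - 0 = 1, borrow out 1
  col 5: (0 - 1 borrow-in) - 0 → borrow from next column: (-1+2) - 0 = 1, borrow out 1
  col 6: (0 - 1 borrow-in) - 0 → borrow from next column: (-1+2) - 0 = 1, borrow out 1
  col 7: (0 - 1 borrow-in) - 1 → borrow from next column: (-1+2) - 1 = 0, borrow out 1
  col 8: (1 - 1 borrow-in) - 0 → 0 - 0 = 0, borrow out 0
  col 9: (0 - 0 borrow-in) - 0 → 0 - 0 = 0, borrow out 0
  col 10: (1 - 0 borrow-in) - 0 → 1 - 0 = 1, borrow out 0
Reading bits MSB→LSB: 10001111111
Strip leading zeros: 10001111111
= 10001111111


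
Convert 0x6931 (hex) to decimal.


Positional values:
Position 0: 1 × 16^0 = 1 × 1 = 1
Position 1: 3 × 16^1 = 3 × 16 = 48
Position 2: 9 × 16^2 = 9 × 256 = 2304
Position 3: 6 × 16^3 = 6 × 4096 = 24576
Sum = 1 + 48 + 2304 + 24576
= 26929


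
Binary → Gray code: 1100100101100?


Binary: 1100100101100
Gray code: G = B XOR (B >> 1)
B >> 1 = 0110010010110
1100100101100 XOR 0110010010110:
  1 XOR 0 = 1
  1 XOR 1 = 0
  0 XOR 1 = 1
  0 XOR 0 = 0
  1 XOR 0 = 1
  0 XOR 1 = 1
  0 XOR 0 = 0
  1 XOR 0 = 1
  0 XOR 1 = 1
  1 XOR 0 = 1
  1 XOR 1 = 0
  0 XOR 1 = 1
  0 XOR 0 = 0
= 1010110111010


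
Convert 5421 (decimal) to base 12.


Divide by 12 repeatedly:
5421 ÷ 12 = 451 remainder 9
451 ÷ 12 = 37 remainder 7
37 ÷ 12 = 3 remainder 1
3 ÷ 12 = 0 remainder 3
Reading remainders bottom-up:
= 3179


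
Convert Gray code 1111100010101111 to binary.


Gray code: 1111100010101111
MSB stays the same: 1
Each subsequent bit = prev_binary XOR current_gray:
  B[1] = 1 XOR 1 = 0
  B[2] = 0 XOR 1 = 1
  B[3] = 1 XOR 1 = 0
  B[4] = 0 XOR 1 = 1
  B[5] = 1 XOR 0 = 1
  B[6] = 1 XOR 0 = 1
  B[7] = 1 XOR 0 = 1
  B[8] = 1 XOR 1 = 0
  B[9] = 0 XOR 0 = 0
  B[10] = 0 XOR 1 = 1
  B[11] = 1 XOR 0 = 1
  B[12] = 1 XOR 1 = 0
  B[13] = 0 XOR 1 = 1
  B[14] = 1 XOR 1 = 0
  B[15] = 0 XOR 1 = 1
= 1010111100110101 (44853 decimal)


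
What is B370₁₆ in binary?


Each hex digit → 4 binary bits:
  B = 1011
  3 = 0011
  7 = 0111
  0 = 0000
Concatenate: 1011 0011 0111 0000
= 1011001101110000


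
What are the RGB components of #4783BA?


Hex: #4783BA
R = 47₁₆ = 71
G = 83₁₆ = 131
B = BA₁₆ = 186
= RGB(71, 131, 186)


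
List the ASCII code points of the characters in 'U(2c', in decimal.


String: 'U(2c'  (4 characters)
Per-character ASCII lookup:
  'U': uppercase starts at 65: 'U' = 65 + 20 = 85
  '(': special character: '(' = 40
  '2': digits start at 48: '2' = 48 + 2 = 50
  'c': lowercase starts at 97: 'c' = 97 + 2 = 99
= 85 40 50 99


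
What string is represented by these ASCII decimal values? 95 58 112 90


Codes (decimal): 95 58 112 90
Per-code ASCII lookup:
  95  (special character) → '_'
  58  (special character) → ':'
  112  (range 97-122: lowercase, 112 - 97 = 15) → 'p'
  90  (range 65-90: uppercase, 90 - 65 = 25) → 'Z'
= '_:pZ'


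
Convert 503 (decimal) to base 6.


Divide by 6 repeatedly:
503 ÷ 6 = 83 remainder 5
83 ÷ 6 = 13 remainder 5
13 ÷ 6 = 2 remainder 1
2 ÷ 6 = 0 remainder 2
Reading remainders bottom-up:
= 2155


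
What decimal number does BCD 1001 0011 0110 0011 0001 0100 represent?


Each 4-bit group → digit:
  1001 → 9
  0011 → 3
  0110 → 6
  0011 → 3
  0001 → 1
  0100 → 4
= 936314


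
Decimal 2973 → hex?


Divide by 16 repeatedly:
2973 ÷ 16 = 185 remainder 13 (D)
185 ÷ 16 = 11 remainder 9 (9)
11 ÷ 16 = 0 remainder 11 (B)
Reading remainders bottom-up:
= 0xB9D


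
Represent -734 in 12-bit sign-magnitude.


Sign bit: 1 (negative)
Magnitude: 734 = 01011011110
= 101011011110


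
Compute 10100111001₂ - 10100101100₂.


Align and subtract column by column (LSB to MSB, borrowing when needed):
  10100111001
- 10100101100
  -----------
  col 0: (1 - 0 borrow-in) - 0 → 1 - 0 = 1, borrow out 0
  col 1: (0 - 0 borrow-in) - 0 → 0 - 0 = 0, borrow out 0
  col 2: (0 - 0 borrow-in) - 1 → borrow from next column: (0+2) - 1 = 1, borrow out 1
  col 3: (1 - 1 borrow-in) - 1 → borrow from next column: (0+2) - 1 = 1, borrow out 1
  col 4: (1 - 1 borrow-in) - 0 → 0 - 0 = 0, borrow out 0
  col 5: (1 - 0 borrow-in) - 1 → 1 - 1 = 0, borrow out 0
  col 6: (0 - 0 borrow-in) - 0 → 0 - 0 = 0, borrow out 0
  col 7: (0 - 0 borrow-in) - 0 → 0 - 0 = 0, borrow out 0
  col 8: (1 - 0 borrow-in) - 1 → 1 - 1 = 0, borrow out 0
  col 9: (0 - 0 borrow-in) - 0 → 0 - 0 = 0, borrow out 0
  col 10: (1 - 0 borrow-in) - 1 → 1 - 1 = 0, borrow out 0
Reading bits MSB→LSB: 00000001101
Strip leading zeros: 1101
= 1101


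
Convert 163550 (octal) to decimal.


Positional values:
Position 0: 0 × 8^0 = 0
Position 1: 5 × 8^1 = 40
Position 2: 5 × 8^2 = 320
Position 3: 3 × 8^3 = 1536
Position 4: 6 × 8^4 = 24576
Position 5: 1 × 8^5 = 32768
Sum = 0 + 40 + 320 + 1536 + 24576 + 32768
= 59240
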